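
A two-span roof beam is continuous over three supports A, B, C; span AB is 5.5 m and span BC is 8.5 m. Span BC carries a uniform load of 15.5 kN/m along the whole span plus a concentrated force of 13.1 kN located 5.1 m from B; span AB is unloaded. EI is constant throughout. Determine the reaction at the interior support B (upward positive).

R_B = 99.97 kN

Insert a hinge at B; M_B is the redundant, and each span becomes simply supported.
Rotations at B on the released spans (each span's end-slope, ×1/EI):
  span BC: UDL 15.5: wL³/(24EI) = 396.6/EI
  span BC: point load 13.1 at a = 5.1: Pab(L + b)/(6LEI) = 53/EI
  relative rotation θ_0 = (0 + 449.6)/EI = 449.6/EI
A unit hogging moment at B produces rotation L₁/(3EI) + L₂/(3EI) = 4.667/EI.
Slope continuity at B: θ_0 = M_B·4.667/EI, so M_B = 449.6/4.667 = 96.35 kN·m (hogging).
Span AB, ΣM about A with M_B applied at B: R_B^{AB}·5.5 = 0 + 96.35, so R_B^{AB} = 17.52 kN and R_A = 0 − 17.52 = -17.52 kN.
Span BC, ΣM about C: R_B^{BC}·8.5 = 604.5 + 96.35, so R_B^{BC} = 82.45 kN and R_C = 144.8 − 82.45 = 62.4 kN.
R_B = 17.52 + 82.45 = 99.97 kN.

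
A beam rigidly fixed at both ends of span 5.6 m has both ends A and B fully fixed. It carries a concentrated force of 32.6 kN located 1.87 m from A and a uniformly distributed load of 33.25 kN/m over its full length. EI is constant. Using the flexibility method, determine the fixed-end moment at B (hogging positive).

M_B = 100.5 kN·m

Release both end moments; the primary structure is a simply-supported span AB with redundants M_A and M_B.
Simple-span end rotations at A and B under the given loads:
  at A: point load 32.6 at a = 1.87: Pab(L + b)/(6LEI) = 63.14/EI
  at B: point load 32.6 at a = 1.87: Pab(L + a)/(6LEI) = 50.55/EI
  at A: UDL 33.25: wL³/(24EI) = 243.3/EI
  at B: UDL 33.25: wL³/(24EI) = 243.3/EI
  θ_A0 = 306.4/EI,  θ_B0 = 293.9/EI
Flexibility coefficients: a unit moment at one end gives L/(3EI) there and L/(6EI) at the far end, so f₁₁ = f₂₂ = 1.867/EI and f₁₂ = f₂₁ = 0.9333/EI.
Compatibility — zero rotation at each built-in end:
  1.867 M_A + 0.9333 M_B = 306.4
  0.9333 M_A + 1.867 M_B = 293.9
Solving the pair gives M_A = 113.9 kN·m and M_B = 100.5 kN·m (hogging).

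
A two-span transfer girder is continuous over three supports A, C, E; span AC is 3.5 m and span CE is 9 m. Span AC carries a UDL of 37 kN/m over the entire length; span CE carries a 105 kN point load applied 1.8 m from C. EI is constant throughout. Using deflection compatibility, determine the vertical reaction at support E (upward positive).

R_E = 8.351 kN

Take M_C as the redundant. Released structure: two simple spans AC and CE with a hinge at C.
End slopes at the hinge C, treating each span as simply supported:
  span AC: UDL 37: wL³/(24EI) = 66.1/EI
  span CE: point load 105 at a = 1.8: Pab(L + b)/(6LEI) = 408.2/EI
  relative rotation θ_0 = (66.1 + 408.2)/EI = 474.3/EI
A unit hogging moment at C produces rotation L₁/(3EI) + L₂/(3EI) = 4.167/EI.
Slope continuity at C: θ_0 = M_C·4.167/EI, so M_C = 474.3/4.167 = 113.8 kN·m (hogging).
Span CE, ΣM about E: R_C^{CE}·9 = 756 + 113.8, so R_C^{CE} = 96.65 kN and R_E = 105 − 96.65 = 8.351 kN.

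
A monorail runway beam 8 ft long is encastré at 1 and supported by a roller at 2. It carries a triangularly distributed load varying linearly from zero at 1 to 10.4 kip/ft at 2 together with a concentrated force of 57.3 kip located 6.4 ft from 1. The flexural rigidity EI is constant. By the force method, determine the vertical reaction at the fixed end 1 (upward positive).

Release the roller at 2. Primary structure: cantilever fixed at 1.
Downward deflection at the released point 2 due to the loads:
  triangular load, peak 10.4 at the free end: 11w₀L⁴/(120EI) = 3905/EI
  point load 57.3 at a = 6.4: Pa²(3L − a)/(6EI) = 6885/EI
  δ_0 = 10789/EI
Flexibility coefficient — unit upward force at 2: δ_{22} = L³/(3EI) = 170.7/EI.
The prop prevents deflection at 2: R_2 = δ_0/δ_{22} = 10789/170.7 = 63.22 kip.
Vertical equilibrium: R_1 = ΣP − R_2 = 98.9 − 63.22 = 35.68 kip.

R_1 = 35.68 kip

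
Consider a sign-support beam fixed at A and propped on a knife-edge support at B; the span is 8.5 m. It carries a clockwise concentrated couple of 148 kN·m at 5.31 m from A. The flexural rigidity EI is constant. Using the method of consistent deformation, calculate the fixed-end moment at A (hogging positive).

M_A = -42.73 kN·m

Take the reaction at B as the redundant and release it; the primary structure is a cantilever fixed at A.
Primary-structure tip deflection at B by superposition:
  clockwise couple 148 at a = 5.31: M₀a(2L − a)/(2EI) = 4593/EI
Flexibility coefficient — unit upward force at B: δ_{BB} = L³/(3EI) = 204.7/EI.
Compatibility at B: δ_0 − R_B·δ_{BB} = 0, so R_B = 4593/204.7 = 22.44 kN.
Moment equilibrium about A: M_A = Σ(load moments about A) − R_B·L = 148 − 22.44×8.5 = -42.73 kN·m.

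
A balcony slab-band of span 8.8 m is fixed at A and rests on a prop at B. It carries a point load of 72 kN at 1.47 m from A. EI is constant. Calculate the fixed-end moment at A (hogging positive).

Remove the prop at B; the released (primary) structure is a cantilever built in at A.
Primary-structure tip deflection at B by superposition:
  point load 72 at a = 1.47: Pa²(3L − a)/(6EI) = 646.5/EI
Flexibility coefficient — unit upward force at B: δ_{BB} = L³/(3EI) = 227.2/EI.
The prop prevents deflection at B: R_B = δ_0/δ_{BB} = 646.5/227.2 = 2.846 kN.
Moment equilibrium about A: M_A = Σ(load moments about A) − R_B·L = 105.8 − 2.846×8.8 = 80.8 kN·m.

M_A = 80.8 kN·m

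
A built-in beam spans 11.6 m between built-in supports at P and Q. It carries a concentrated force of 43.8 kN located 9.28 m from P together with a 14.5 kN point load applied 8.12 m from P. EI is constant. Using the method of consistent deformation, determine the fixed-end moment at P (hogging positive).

Take the two fixed-end moments M_P, M_Q as redundants; the released structure is the simple span PQ.
Simple-span end rotations at P and Q under the given loads:
  at P: point load 43.8 at a = 9.28: Pab(L + b)/(6LEI) = 188.6/EI
  at Q: point load 43.8 at a = 9.28: Pab(L + a)/(6LEI) = 282.9/EI
  at P: point load 14.5 at a = 8.12: Pab(L + b)/(6LEI) = 88.78/EI
  at Q: point load 14.5 at a = 8.12: Pab(L + a)/(6LEI) = 116.1/EI
  θ_P0 = 277.4/EI,  θ_Q0 = 399/EI
Flexibility coefficients: a unit moment at one end gives L/(3EI) there and L/(6EI) at the far end, so f₁₁ = f₂₂ = 3.867/EI and f₁₂ = f₂₁ = 1.933/EI.
Compatibility — zero rotation at each built-in end:
  3.867 M_P + 1.933 M_Q = 277.4
  1.933 M_P + 3.867 M_Q = 399
Solving the pair gives M_P = 26.86 kN·m and M_Q = 89.76 kN·m (hogging).

M_P = 26.86 kN·m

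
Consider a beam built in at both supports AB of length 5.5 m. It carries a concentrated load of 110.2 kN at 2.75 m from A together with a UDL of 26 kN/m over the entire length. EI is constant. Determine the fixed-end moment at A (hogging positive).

Release both end moments; the primary structure is a simply-supported span AB with redundants M_A and M_B.
On the primary (simply-supported) span, the end slopes from the loading are:
  at A: point load 110.2 at a = 2.75: Pab(L + b)/(6LEI) = 208.3/EI
  at B: point load 110.2 at a = 2.75: Pab(L + a)/(6LEI) = 208.3/EI
  at A: UDL 26: wL³/(24EI) = 180.2/EI
  at B: UDL 26: wL³/(24EI) = 180.2/EI
  θ_A0 = 388.6/EI,  θ_B0 = 388.6/EI
Flexibility coefficients: a unit moment at one end gives L/(3EI) there and L/(6EI) at the far end, so f₁₁ = f₂₂ = 1.833/EI and f₁₂ = f₂₁ = 0.9167/EI.
Compatibility — zero rotation at each built-in end:
  1.833 M_A + 0.9167 M_B = 388.6
  0.9167 M_A + 1.833 M_B = 388.6
Solving the pair gives M_A = 141.3 kN·m and M_B = 141.3 kN·m (hogging).

M_A = 141.3 kN·m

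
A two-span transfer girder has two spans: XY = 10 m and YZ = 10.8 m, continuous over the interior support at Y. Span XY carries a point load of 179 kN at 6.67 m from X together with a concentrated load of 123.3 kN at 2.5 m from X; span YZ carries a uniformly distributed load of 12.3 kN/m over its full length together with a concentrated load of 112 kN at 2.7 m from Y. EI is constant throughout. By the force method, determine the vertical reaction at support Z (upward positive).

Insert a hinge at Y; M_Y is the redundant, and each span becomes simply supported.
Discontinuity in slope at Y on the released structure — sum the simple-span end rotations:
  span XY: point load 179 at a = 6.67: Pab(L + a)/(6LEI) = 1105/EI
  span XY: point load 123.3 at a = 2.5: Pab(L + a)/(6LEI) = 481.6/EI
  span YZ: UDL 12.3: wL³/(24EI) = 645.6/EI
  span YZ: point load 112 at a = 2.7: Pab(L + b)/(6LEI) = 714.4/EI
  relative rotation θ_0 = (1586 + 1360)/EI = 2946/EI
A unit hogging moment at Y produces rotation L₁/(3EI) + L₂/(3EI) = 6.933/EI.
Compatibility: M_Y·(L₁+L₂)/(3EI) = θ_0, giving M_Y = 424.9 kN·m (hogging).
Span YZ, ΣM about Z: R_Y^{YZ}·10.8 = 1625 + 424.9, so R_Y^{YZ} = 189.8 kN and R_Z = 244.8 − 189.8 = 55.07 kN.

R_Z = 55.07 kN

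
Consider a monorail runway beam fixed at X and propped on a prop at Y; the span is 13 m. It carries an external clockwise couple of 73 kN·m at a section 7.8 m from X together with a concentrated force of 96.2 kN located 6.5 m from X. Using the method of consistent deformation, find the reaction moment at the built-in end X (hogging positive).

M_X = 215.5 kN·m

Remove the prop at Y; the released (primary) structure is a cantilever built in at X.
Deflection at Y on the released cantilever, summing each load's contribution:
  clockwise couple 73 at a = 7.8: M₀a(2L − a)/(2EI) = 5182/EI
  point load 96.2 at a = 6.5: Pa²(3L − a)/(6EI) = 22016/EI
  δ_0 = 27197/EI
Flexibility coefficient — unit upward force at Y: δ_{YY} = L³/(3EI) = 732.3/EI.
The prop prevents deflection at Y: R_Y = δ_0/δ_{YY} = 27197/732.3 = 37.14 kN.
Moment equilibrium about X: M_X = Σ(load moments about X) − R_Y·L = 698.3 − 37.14×13 = 215.5 kN·m.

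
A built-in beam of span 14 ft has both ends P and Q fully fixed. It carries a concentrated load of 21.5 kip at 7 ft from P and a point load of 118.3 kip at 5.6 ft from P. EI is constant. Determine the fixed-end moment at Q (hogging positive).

M_Q = 196.6 kip·ft

Take the two fixed-end moments M_P, M_Q as redundants; the released structure is the simple span PQ.
End rotations of the released simple span under the applied load (×1/EI):
  at P: point load 21.5 at a = 7: Pab(L + b)/(6LEI) = 263.4/EI
  at Q: point load 21.5 at a = 7: Pab(L + a)/(6LEI) = 263.4/EI
  at P: point load 118.3 at a = 5.6: Pab(L + b)/(6LEI) = 1484/EI
  at Q: point load 118.3 at a = 5.6: Pab(L + a)/(6LEI) = 1298/EI
  θ_P0 = 1747/EI,  θ_Q0 = 1562/EI
Flexibility coefficients: a unit moment at one end gives L/(3EI) there and L/(6EI) at the far end, so f₁₁ = f₂₂ = 4.667/EI and f₁₂ = f₂₁ = 2.333/EI.
Compatibility — zero rotation at each built-in end:
  4.667 M_P + 2.333 M_Q = 1747
  2.333 M_P + 4.667 M_Q = 1562
Solving the pair gives M_P = 276.1 kip·ft and M_Q = 196.6 kip·ft (hogging).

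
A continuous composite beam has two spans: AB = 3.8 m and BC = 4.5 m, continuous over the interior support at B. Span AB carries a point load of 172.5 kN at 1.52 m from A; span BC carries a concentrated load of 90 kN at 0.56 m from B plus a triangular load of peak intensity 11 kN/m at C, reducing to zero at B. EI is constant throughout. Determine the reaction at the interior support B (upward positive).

R_B = 194.8 kN

Insert a hinge at B; M_B is the redundant, and each span becomes simply supported.
Rotations at B on the released spans (each span's end-slope, ×1/EI):
  span AB: point load 172.5 at a = 1.52: Pab(L + a)/(6LEI) = 139.5/EI
  span BC: point load 90 at a = 0.56: Pab(L + b)/(6LEI) = 62.07/EI
  span BC: triangular load, peak 11: 7w₀L³/(360EI) = 19.49/EI
  relative rotation θ_0 = (139.5 + 81.56)/EI = 221.1/EI
A unit hogging moment at B produces rotation L₁/(3EI) + L₂/(3EI) = 2.767/EI.
Compatibility: M_B·(L₁+L₂)/(3EI) = θ_0, giving M_B = 79.9 kN·m (hogging).
Span AB, ΣM about A with M_B applied at B: R_B^{AB}·3.8 = 262.2 + 79.9, so R_B^{AB} = 90.03 kN and R_A = 172.5 − 90.03 = 82.47 kN.
Span BC, ΣM about C: R_B^{BC}·4.5 = 391.7 + 79.9, so R_B^{BC} = 104.8 kN and R_C = 114.8 − 104.8 = 9.945 kN.
R_B = 90.03 + 104.8 = 194.8 kN.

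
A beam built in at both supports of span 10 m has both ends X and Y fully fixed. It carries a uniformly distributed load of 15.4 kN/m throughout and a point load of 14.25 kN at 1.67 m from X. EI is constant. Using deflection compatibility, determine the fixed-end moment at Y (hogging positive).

Take the two fixed-end moments M_X, M_Y as redundants; the released structure is the simple span XY.
On the primary (simply-supported) span, the end slopes from the loading are:
  at X: UDL 15.4: wL³/(24EI) = 641.7/EI
  at Y: UDL 15.4: wL³/(24EI) = 641.7/EI
  at X: point load 14.25 at a = 1.67: Pab(L + b)/(6LEI) = 60.56/EI
  at Y: point load 14.25 at a = 1.67: Pab(L + a)/(6LEI) = 38.56/EI
  θ_X0 = 702.2/EI,  θ_Y0 = 680.2/EI
Flexibility coefficients: a unit moment at one end gives L/(3EI) there and L/(6EI) at the far end, so f₁₁ = f₂₂ = 3.333/EI and f₁₂ = f₂₁ = 1.667/EI.
Compatibility — zero rotation at each built-in end:
  3.333 M_X + 1.667 M_Y = 702.2
  1.667 M_X + 3.333 M_Y = 680.2
Solving the pair gives M_X = 144.8 kN·m and M_Y = 131.6 kN·m (hogging).

M_Y = 131.6 kN·m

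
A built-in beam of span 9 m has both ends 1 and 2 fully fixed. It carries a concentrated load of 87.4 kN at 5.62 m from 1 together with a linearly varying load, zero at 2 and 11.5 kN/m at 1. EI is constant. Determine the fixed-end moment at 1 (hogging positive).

Release both end moments; the primary structure is a simply-supported span 12 with redundants M_1 and M_2.
On the primary (simply-supported) span, the end slopes from the loading are:
  at 1: point load 87.4 at a = 5.62: Pab(L + b)/(6LEI) = 380.6/EI
  at 2: point load 87.4 at a = 5.62: Pab(L + a)/(6LEI) = 449.5/EI
  at 1: triangular load, peak 11.5: w₀L³/(45EI) = 186.3/EI
  at 2: triangular load, peak 11.5: 7w₀L³/(360EI) = 163/EI
  θ_10 = 566.9/EI,  θ_20 = 612.5/EI
Flexibility coefficients: a unit moment at one end gives L/(3EI) there and L/(6EI) at the far end, so f₁₁ = f₂₂ = 3/EI and f₁₂ = f₂₁ = 1.5/EI.
Compatibility — zero rotation at each built-in end:
  3 M_1 + 1.5 M_2 = 566.9
  1.5 M_1 + 3 M_2 = 612.5
Solving the pair gives M_1 = 115.9 kN·m and M_2 = 146.2 kN·m (hogging).

M_1 = 115.9 kN·m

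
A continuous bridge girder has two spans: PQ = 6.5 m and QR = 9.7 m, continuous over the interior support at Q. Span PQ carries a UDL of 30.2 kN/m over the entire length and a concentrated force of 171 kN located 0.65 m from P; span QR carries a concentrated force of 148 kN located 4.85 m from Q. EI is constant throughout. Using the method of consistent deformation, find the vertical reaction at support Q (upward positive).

Insert a hinge at Q; M_Q is the redundant, and each span becomes simply supported.
End slopes at the hinge Q, treating each span as simply supported:
  span PQ: UDL 30.2: wL³/(24EI) = 345.6/EI
  span PQ: point load 171 at a = 0.65: Pab(L + a)/(6LEI) = 119.2/EI
  span QR: point load 148 at a = 4.85: Pab(L + b)/(6LEI) = 870.3/EI
  relative rotation θ_0 = (464.8 + 870.3)/EI = 1335/EI
A unit hogging moment at Q produces rotation L₁/(3EI) + L₂/(3EI) = 5.4/EI.
Slope continuity at Q: θ_0 = M_Q·5.4/EI, so M_Q = 1335/5.4 = 247.2 kN·m (hogging).
Span PQ, ΣM about P with M_Q applied at Q: R_Q^{PQ}·6.5 = 749.1 + 247.2, so R_Q^{PQ} = 153.3 kN and R_P = 367.3 − 153.3 = 214 kN.
Span QR, ΣM about R: R_Q^{QR}·9.7 = 717.8 + 247.2, so R_Q^{QR} = 99.49 kN and R_R = 148 − 99.49 = 48.51 kN.
R_Q = 153.3 + 99.49 = 252.8 kN.

R_Q = 252.8 kN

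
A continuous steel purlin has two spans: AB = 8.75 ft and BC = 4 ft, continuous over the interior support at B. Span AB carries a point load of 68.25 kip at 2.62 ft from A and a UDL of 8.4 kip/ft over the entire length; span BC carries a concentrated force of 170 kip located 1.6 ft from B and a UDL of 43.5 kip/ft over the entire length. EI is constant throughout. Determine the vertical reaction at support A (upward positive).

Take M_B as the redundant. Released structure: two simple spans AB and BC with a hinge at B.
Discontinuity in slope at B on the released structure — sum the simple-span end rotations:
  span AB: point load 68.25 at a = 2.62: Pab(L + a)/(6LEI) = 237.4/EI
  span AB: UDL 8.4: wL³/(24EI) = 234.5/EI
  span BC: point load 170 at a = 1.6: Pab(L + b)/(6LEI) = 174.1/EI
  span BC: UDL 43.5: wL³/(24EI) = 116/EI
  relative rotation θ_0 = (471.9 + 290.1)/EI = 761.9/EI
A unit hogging moment at B produces rotation L₁/(3EI) + L₂/(3EI) = 4.25/EI.
Slope continuity at B: θ_0 = M_B·4.25/EI, so M_B = 761.9/4.25 = 179.3 kip·ft (hogging).
Span AB, ΣM about A with M_B applied at B: R_B^{AB}·8.75 = 500.4 + 179.3, so R_B^{AB} = 77.68 kip and R_A = 141.8 − 77.68 = 64.07 kip.

R_A = 64.07 kip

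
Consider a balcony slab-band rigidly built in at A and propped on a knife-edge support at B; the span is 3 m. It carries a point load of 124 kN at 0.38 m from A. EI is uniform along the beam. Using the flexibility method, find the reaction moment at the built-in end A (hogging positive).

Remove the prop at B; the released (primary) structure is a cantilever built in at A.
Free-end deflection of the primary structure under the applied loading (downward +):
  point load 124 at a = 0.38: Pa²(3L − a)/(6EI) = 25.72/EI
Tip deflection under a unit load at B: L³/(3EI) = 9/EI.
Compatibility at B: δ_0 − R_B·δ_{BB} = 0, so R_B = 25.72/9 = 2.858 kN.
Moment equilibrium about A: M_A = Σ(load moments about A) − R_B·L = 47.12 − 2.858×3 = 38.55 kN·m.

M_A = 38.55 kN·m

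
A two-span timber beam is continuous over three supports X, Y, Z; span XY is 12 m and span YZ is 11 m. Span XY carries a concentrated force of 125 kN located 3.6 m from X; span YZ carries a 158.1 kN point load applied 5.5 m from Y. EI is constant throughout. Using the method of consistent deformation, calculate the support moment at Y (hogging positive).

M_Y = 262.8 kN·m

Insert a hinge at Y; M_Y is the redundant, and each span becomes simply supported.
Discontinuity in slope at Y on the released structure — sum the simple-span end rotations:
  span XY: point load 125 at a = 3.6: Pab(L + a)/(6LEI) = 819/EI
  span YZ: point load 158.1 at a = 5.5: Pab(L + b)/(6LEI) = 1196/EI
  relative rotation θ_0 = (819 + 1196)/EI = 2015/EI
A unit hogging moment at Y produces rotation L₁/(3EI) + L₂/(3EI) = 7.667/EI.
Compatibility: M_Y·(L₁+L₂)/(3EI) = θ_0, giving M_Y = 262.8 kN·m (hogging).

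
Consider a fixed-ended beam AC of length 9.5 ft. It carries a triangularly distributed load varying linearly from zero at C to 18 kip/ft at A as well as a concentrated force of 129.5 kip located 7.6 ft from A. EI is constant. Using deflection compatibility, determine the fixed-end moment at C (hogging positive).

Release both end moments; the primary structure is a simply-supported span AC with redundants M_A and M_C.
On the primary (simply-supported) span, the end slopes from the loading are:
  at A: triangular load, peak 18: w₀L³/(45EI) = 342.9/EI
  at C: triangular load, peak 18: 7w₀L³/(360EI) = 300.1/EI
  at A: point load 129.5 at a = 7.6: Pab(L + b)/(6LEI) = 374/EI
  at C: point load 129.5 at a = 7.6: Pab(L + a)/(6LEI) = 561/EI
  θ_A0 = 716.9/EI,  θ_C0 = 861.1/EI
Flexibility coefficients: a unit moment at one end gives L/(3EI) there and L/(6EI) at the far end, so f₁₁ = f₂₂ = 3.167/EI and f₁₂ = f₂₁ = 1.583/EI.
Compatibility — zero rotation at each built-in end:
  3.167 M_A + 1.583 M_C = 716.9
  1.583 M_A + 3.167 M_C = 861.1
Solving the pair gives M_A = 120.6 kip·ft and M_C = 211.6 kip·ft (hogging).

M_C = 211.6 kip·ft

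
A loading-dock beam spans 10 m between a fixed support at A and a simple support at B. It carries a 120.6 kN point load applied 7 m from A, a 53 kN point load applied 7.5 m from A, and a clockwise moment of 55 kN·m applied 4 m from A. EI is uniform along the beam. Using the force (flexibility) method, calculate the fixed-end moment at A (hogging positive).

M_A = 228.9 kN·m

Remove the prop at B; the released (primary) structure is a cantilever built in at A.
Downward deflection at the released point B due to the loads:
  point load 120.6 at a = 7: Pa²(3L − a)/(6EI) = 22653/EI
  point load 53 at a = 7.5: Pa²(3L − a)/(6EI) = 11180/EI
  clockwise couple 55 at a = 4: M₀a(2L − a)/(2EI) = 1760/EI
  δ_0 = 35592/EI
Tip deflection under a unit load at B: L³/(3EI) = 333.3/EI.
The prop prevents deflection at B: R_B = δ_0/δ_{BB} = 35592/333.3 = 106.8 kN.
Moment equilibrium about A: M_A = Σ(load moments about A) − R_B·L = 1297 − 106.8×10 = 228.9 kN·m.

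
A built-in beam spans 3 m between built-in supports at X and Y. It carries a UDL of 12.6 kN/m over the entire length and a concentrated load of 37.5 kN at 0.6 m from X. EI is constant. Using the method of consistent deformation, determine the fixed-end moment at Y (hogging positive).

Take the two fixed-end moments M_X, M_Y as redundants; the released structure is the simple span XY.
On the primary (simply-supported) span, the end slopes from the loading are:
  at X: UDL 12.6: wL³/(24EI) = 14.18/EI
  at Y: UDL 12.6: wL³/(24EI) = 14.18/EI
  at X: point load 37.5 at a = 0.6: Pab(L + b)/(6LEI) = 16.2/EI
  at Y: point load 37.5 at a = 0.6: Pab(L + a)/(6LEI) = 10.8/EI
  θ_X0 = 30.38/EI,  θ_Y0 = 24.98/EI
Flexibility coefficients: a unit moment at one end gives L/(3EI) there and L/(6EI) at the far end, so f₁₁ = f₂₂ = 1/EI and f₁₂ = f₂₁ = 0.5/EI.
Compatibility — zero rotation at each built-in end:
  1 M_X + 0.5 M_Y = 30.38
  0.5 M_X + 1 M_Y = 24.98
Solving the pair gives M_X = 23.85 kN·m and M_Y = 13.05 kN·m (hogging).

M_Y = 13.05 kN·m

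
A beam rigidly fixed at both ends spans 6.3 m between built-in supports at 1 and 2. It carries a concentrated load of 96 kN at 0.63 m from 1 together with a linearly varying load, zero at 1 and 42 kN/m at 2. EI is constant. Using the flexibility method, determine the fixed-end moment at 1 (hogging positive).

Release both end moments; the primary structure is a simply-supported span 12 with redundants M_1 and M_2.
End rotations of the released simple span under the applied load (×1/EI):
  at 1: point load 96 at a = 0.63: Pab(L + b)/(6LEI) = 108.6/EI
  at 2: point load 96 at a = 0.63: Pab(L + a)/(6LEI) = 62.87/EI
  at 1: triangular load, peak 42: 7w₀L³/(360EI) = 204.2/EI
  at 2: triangular load, peak 42: w₀L³/(45EI) = 233.4/EI
  θ_10 = 312.8/EI,  θ_20 = 296.2/EI
Flexibility coefficients: a unit moment at one end gives L/(3EI) there and L/(6EI) at the far end, so f₁₁ = f₂₂ = 2.1/EI and f₁₂ = f₂₁ = 1.05/EI.
Compatibility — zero rotation at each built-in end:
  2.1 M_1 + 1.05 M_2 = 312.8
  1.05 M_1 + 2.1 M_2 = 296.2
Solving the pair gives M_1 = 104.6 kN·m and M_2 = 88.79 kN·m (hogging).

M_1 = 104.6 kN·m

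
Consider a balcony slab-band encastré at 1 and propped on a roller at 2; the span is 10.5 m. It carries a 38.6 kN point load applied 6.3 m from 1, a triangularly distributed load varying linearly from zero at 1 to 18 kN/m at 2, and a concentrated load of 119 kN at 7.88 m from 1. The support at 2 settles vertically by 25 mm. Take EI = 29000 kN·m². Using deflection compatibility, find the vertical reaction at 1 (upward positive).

R_1 = 109.9 kN

Remove the prop at 2; the released (primary) structure is a cantilever built in at 1.
Free-end deflection of the primary structure under the applied loading (downward +):
  point load 38.6 at a = 6.3: Pa²(3L − a)/(6EI) = 6435/EI
  triangular load, peak 18 at the free end: 11w₀L⁴/(120EI) = 20056/EI
  point load 119 at a = 7.88: Pa²(3L − a)/(6EI) = 29089/EI
  δ_0 = 55579/EI
Flexibility coefficient — unit upward force at 2: δ_{22} = L³/(3EI) = 385.9/EI.
With EI = 29000 kN·m²: δ_0 = 1.9165 m and δ_{22} = 0.013306 m/kN.
Compatibility — the beam at 2 must follow the support down by 0.025 m: δ_0 − R_2·δ_{22} = 0.025, so R_2 = (1.9165 − 0.025)/0.013306 = 142.2 kN.
Vertical equilibrium: R_1 = ΣP − R_2 = 252.1 − 142.2 = 109.9 kN.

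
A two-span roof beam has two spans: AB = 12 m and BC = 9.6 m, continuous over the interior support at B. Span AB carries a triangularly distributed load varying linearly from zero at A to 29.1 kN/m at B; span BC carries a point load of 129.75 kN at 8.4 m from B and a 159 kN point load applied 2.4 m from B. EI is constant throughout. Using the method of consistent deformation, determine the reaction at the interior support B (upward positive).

Take M_B as the redundant. Released structure: two simple spans AB and BC with a hinge at B.
Discontinuity in slope at B on the released structure — sum the simple-span end rotations:
  span AB: triangular load, peak 29.1: w₀L³/(45EI) = 1117/EI
  span BC: point load 129.75 at a = 8.4: Pab(L + b)/(6LEI) = 245.2/EI
  span BC: point load 159 at a = 2.4: Pab(L + b)/(6LEI) = 801.4/EI
  relative rotation θ_0 = (1117 + 1047)/EI = 2164/EI
A unit hogging moment at B produces rotation L₁/(3EI) + L₂/(3EI) = 7.2/EI.
Compatibility: M_B·(L₁+L₂)/(3EI) = θ_0, giving M_B = 300.6 kN·m (hogging).
Span AB, ΣM about A with M_B applied at B: R_B^{AB}·12 = 1397 + 300.6, so R_B^{AB} = 141.4 kN and R_A = 174.6 − 141.4 = 33.15 kN.
Span BC, ΣM about C: R_B^{BC}·9.6 = 1300 + 300.6, so R_B^{BC} = 166.8 kN and R_C = 288.8 − 166.8 = 122 kN.
R_B = 141.4 + 166.8 = 308.2 kN.

R_B = 308.2 kN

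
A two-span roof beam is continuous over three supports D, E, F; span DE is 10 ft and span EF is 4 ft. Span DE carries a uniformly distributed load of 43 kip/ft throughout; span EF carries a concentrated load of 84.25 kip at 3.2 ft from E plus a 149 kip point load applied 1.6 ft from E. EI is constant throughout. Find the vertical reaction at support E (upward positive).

Take M_E as the redundant. Released structure: two simple spans DE and EF with a hinge at E.
Rotations at E on the released spans (each span's end-slope, ×1/EI):
  span DE: UDL 43: wL³/(24EI) = 1792/EI
  span EF: point load 84.25 at a = 3.2: Pab(L + b)/(6LEI) = 43.14/EI
  span EF: point load 149 at a = 1.6: Pab(L + b)/(6LEI) = 152.6/EI
  relative rotation θ_0 = (1792 + 195.7)/EI = 1987/EI
A unit hogging moment at E produces rotation L₁/(3EI) + L₂/(3EI) = 4.667/EI.
Compatibility: M_E·(L₁+L₂)/(3EI) = θ_0, giving M_E = 425.9 kip·ft (hogging).
Span DE, ΣM about D with M_E applied at E: R_E^{DE}·10 = 2150 + 425.9, so R_E^{DE} = 257.6 kip and R_D = 430 − 257.6 = 172.4 kip.
Span EF, ΣM about F: R_E^{EF}·4 = 425 + 425.9, so R_E^{EF} = 212.7 kip and R_F = 233.2 − 212.7 = 20.53 kip.
R_E = 257.6 + 212.7 = 470.3 kip.

R_E = 470.3 kip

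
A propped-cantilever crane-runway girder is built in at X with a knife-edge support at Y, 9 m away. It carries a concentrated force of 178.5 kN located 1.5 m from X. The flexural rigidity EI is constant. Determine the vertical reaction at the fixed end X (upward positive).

Take the reaction at Y as the redundant and release it; the primary structure is a cantilever fixed at X.
Downward deflection at the released point Y due to the loads:
  point load 178.5 at a = 1.5: Pa²(3L − a)/(6EI) = 1707/EI
Tip deflection under a unit load at Y: L³/(3EI) = 243/EI.
The prop prevents deflection at Y: R_Y = δ_0/δ_{YY} = 1707/243 = 7.024 kN.
Vertical equilibrium: R_X = ΣP − R_Y = 178.5 − 7.024 = 171.5 kN.

R_X = 171.5 kN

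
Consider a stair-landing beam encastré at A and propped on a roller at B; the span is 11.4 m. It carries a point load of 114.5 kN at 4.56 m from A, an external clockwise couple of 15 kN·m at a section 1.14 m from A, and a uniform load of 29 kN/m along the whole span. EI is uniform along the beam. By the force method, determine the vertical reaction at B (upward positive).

Remove the prop at B; the released (primary) structure is a cantilever built in at A.
Free-end deflection of the primary structure under the applied loading (downward +):
  point load 114.5 at a = 4.56: Pa²(3L − a)/(6EI) = 11761/EI
  clockwise couple 15 at a = 1.14: M₀a(2L − a)/(2EI) = 185.2/EI
  UDL 29: wL⁴/(8EI) = 61225/EI
  δ_0 = 73171/EI
Tip deflection under a unit load at B: L³/(3EI) = 493.8/EI.
Compatibility at B: δ_0 − R_B·δ_{BB} = 0, so R_B = 73171/493.8 = 148.2 kN.

R_B = 148.2 kN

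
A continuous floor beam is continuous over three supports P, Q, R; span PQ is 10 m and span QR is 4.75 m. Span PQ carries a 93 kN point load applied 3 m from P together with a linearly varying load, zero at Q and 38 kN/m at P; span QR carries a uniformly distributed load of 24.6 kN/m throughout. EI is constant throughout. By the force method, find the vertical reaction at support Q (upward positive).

Take M_Q as the redundant. Released structure: two simple spans PQ and QR with a hinge at Q.
End slopes at the hinge Q, treating each span as simply supported:
  span PQ: point load 93 at a = 3: Pab(L + a)/(6LEI) = 423.1/EI
  span PQ: triangular load, peak 38: 7w₀L³/(360EI) = 738.9/EI
  span QR: UDL 24.6: wL³/(24EI) = 109.9/EI
  relative rotation θ_0 = (1162 + 109.9)/EI = 1272/EI
A unit hogging moment at Q produces rotation L₁/(3EI) + L₂/(3EI) = 4.917/EI.
Compatibility: M_Q·(L₁+L₂)/(3EI) = θ_0, giving M_Q = 258.7 kN·m (hogging).
Span PQ, ΣM about P with M_Q applied at Q: R_Q^{PQ}·10 = 912.3 + 258.7, so R_Q^{PQ} = 117.1 kN and R_P = 283 − 117.1 = 165.9 kN.
Span QR, ΣM about R: R_Q^{QR}·4.75 = 277.5 + 258.7, so R_Q^{QR} = 112.9 kN and R_R = 116.8 − 112.9 = 3.964 kN.
R_Q = 117.1 + 112.9 = 230 kN.

R_Q = 230 kN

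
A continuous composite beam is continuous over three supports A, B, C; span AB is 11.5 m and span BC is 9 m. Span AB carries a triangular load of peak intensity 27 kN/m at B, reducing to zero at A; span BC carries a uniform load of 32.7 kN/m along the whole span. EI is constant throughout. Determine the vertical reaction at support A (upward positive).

Release continuity at B by inserting a hinge; the redundant is the internal moment M_B. The primary structure is two simply-supported spans AB and BC.
Rotations at B on the released spans (each span's end-slope, ×1/EI):
  span AB: triangular load, peak 27: w₀L³/(45EI) = 912.5/EI
  span BC: UDL 32.7: wL³/(24EI) = 993.3/EI
  relative rotation θ_0 = (912.5 + 993.3)/EI = 1906/EI
A unit hogging moment at B produces rotation L₁/(3EI) + L₂/(3EI) = 6.833/EI.
Slope continuity at B: θ_0 = M_B·6.833/EI, so M_B = 1906/6.833 = 278.9 kN·m (hogging).
Span AB, ΣM about A with M_B applied at B: R_B^{AB}·11.5 = 1190 + 278.9, so R_B^{AB} = 127.8 kN and R_A = 155.2 − 127.8 = 27.5 kN.

R_A = 27.5 kN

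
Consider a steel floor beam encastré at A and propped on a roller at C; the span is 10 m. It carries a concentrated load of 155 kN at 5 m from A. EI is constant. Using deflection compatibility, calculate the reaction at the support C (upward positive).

R_C = 48.44 kN

Choose R_C as the redundant. The primary structure is the cantilever fixed at A.
Deflection at C on the released cantilever, summing each load's contribution:
  point load 155 at a = 5: Pa²(3L − a)/(6EI) = 16146/EI
Tip deflection under a unit load at C: L³/(3EI) = 333.3/EI.
Compatibility at C: δ_0 − R_C·δ_{CC} = 0, so R_C = 16146/333.3 = 48.44 kN.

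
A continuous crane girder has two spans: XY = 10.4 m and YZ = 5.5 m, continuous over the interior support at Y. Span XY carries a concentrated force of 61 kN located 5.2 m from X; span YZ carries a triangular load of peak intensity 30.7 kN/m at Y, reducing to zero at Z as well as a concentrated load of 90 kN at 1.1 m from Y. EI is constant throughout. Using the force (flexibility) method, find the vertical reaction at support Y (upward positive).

Release continuity at Y by inserting a hinge; the redundant is the internal moment M_Y. The primary structure is two simply-supported spans XY and YZ.
Discontinuity in slope at Y on the released structure — sum the simple-span end rotations:
  span XY: point load 61 at a = 5.2: Pab(L + a)/(6LEI) = 412.4/EI
  span YZ: triangular load, peak 30.7: w₀L³/(45EI) = 113.5/EI
  span YZ: point load 90 at a = 1.1: Pab(L + b)/(6LEI) = 130.7/EI
  relative rotation θ_0 = (412.4 + 244.2)/EI = 656.5/EI
A unit hogging moment at Y produces rotation L₁/(3EI) + L₂/(3EI) = 5.3/EI.
Slope continuity at Y: θ_0 = M_Y·5.3/EI, so M_Y = 656.5/5.3 = 123.9 kN·m (hogging).
Span XY, ΣM about X with M_Y applied at Y: R_Y^{XY}·10.4 = 317.2 + 123.9, so R_Y^{XY} = 42.41 kN and R_X = 61 − 42.41 = 18.59 kN.
Span YZ, ΣM about Z: R_Y^{YZ}·5.5 = 705.6 + 123.9, so R_Y^{YZ} = 150.8 kN and R_Z = 174.4 − 150.8 = 23.62 kN.
R_Y = 42.41 + 150.8 = 193.2 kN.

R_Y = 193.2 kN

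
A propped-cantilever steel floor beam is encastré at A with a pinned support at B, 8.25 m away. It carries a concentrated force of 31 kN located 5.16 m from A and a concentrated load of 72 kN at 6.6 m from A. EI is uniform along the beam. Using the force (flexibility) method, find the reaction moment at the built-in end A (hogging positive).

Take the reaction at B as the redundant and release it; the primary structure is a cantilever fixed at A.
Downward deflection at the released point B due to the loads:
  point load 31 at a = 5.16: Pa²(3L − a)/(6EI) = 2695/EI
  point load 72 at a = 6.6: Pa²(3L − a)/(6EI) = 9487/EI
  δ_0 = 12182/EI
Flexibility coefficient — unit upward force at B: δ_{BB} = L³/(3EI) = 187.2/EI.
Compatibility at B: δ_0 − R_B·δ_{BB} = 0, so R_B = 12182/187.2 = 65.09 kN.
Moment equilibrium about A: M_A = Σ(load moments about A) − R_B·L = 635.2 − 65.09×8.25 = 98.2 kN·m.

M_A = 98.2 kN·m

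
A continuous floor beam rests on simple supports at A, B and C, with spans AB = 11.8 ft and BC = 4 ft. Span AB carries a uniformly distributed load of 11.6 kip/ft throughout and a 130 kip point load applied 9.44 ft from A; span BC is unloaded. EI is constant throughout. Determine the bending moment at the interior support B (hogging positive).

M_B = 315.8 kip·ft

Insert a hinge at B; M_B is the redundant, and each span becomes simply supported.
End slopes at the hinge B, treating each span as simply supported:
  span AB: UDL 11.6: wL³/(24EI) = 794.1/EI
  span AB: point load 130 at a = 9.44: Pab(L + a)/(6LEI) = 868.9/EI
  relative rotation θ_0 = (1663 + 0)/EI = 1663/EI
A unit hogging moment at B produces rotation L₁/(3EI) + L₂/(3EI) = 5.267/EI.
Slope continuity at B: θ_0 = M_B·5.267/EI, so M_B = 1663/5.267 = 315.8 kip·ft (hogging).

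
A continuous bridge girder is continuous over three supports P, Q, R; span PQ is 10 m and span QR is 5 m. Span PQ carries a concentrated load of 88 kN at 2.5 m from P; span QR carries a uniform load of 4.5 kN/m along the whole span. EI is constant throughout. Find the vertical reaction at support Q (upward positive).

R_Q = 55.28 kN

Take M_Q as the redundant. Released structure: two simple spans PQ and QR with a hinge at Q.
Rotations at Q on the released spans (each span's end-slope, ×1/EI):
  span PQ: point load 88 at a = 2.5: Pab(L + a)/(6LEI) = 343.8/EI
  span QR: UDL 4.5: wL³/(24EI) = 23.44/EI
  relative rotation θ_0 = (343.8 + 23.44)/EI = 367.2/EI
A unit hogging moment at Q produces rotation L₁/(3EI) + L₂/(3EI) = 5/EI.
Slope continuity at Q: θ_0 = M_Q·5/EI, so M_Q = 367.2/5 = 73.44 kN·m (hogging).
Span PQ, ΣM about P with M_Q applied at Q: R_Q^{PQ}·10 = 220 + 73.44, so R_Q^{PQ} = 29.34 kN and R_P = 88 − 29.34 = 58.66 kN.
Span QR, ΣM about R: R_Q^{QR}·5 = 56.25 + 73.44, so R_Q^{QR} = 25.94 kN and R_R = 22.5 − 25.94 = -3.438 kN.
R_Q = 29.34 + 25.94 = 55.28 kN.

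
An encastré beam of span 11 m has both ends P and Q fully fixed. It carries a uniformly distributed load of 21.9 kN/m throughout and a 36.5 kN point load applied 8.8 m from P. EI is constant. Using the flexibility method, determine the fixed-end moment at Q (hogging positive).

Release both end moments; the primary structure is a simply-supported span PQ with redundants M_P and M_Q.
On the primary (simply-supported) span, the end slopes from the loading are:
  at P: UDL 21.9: wL³/(24EI) = 1215/EI
  at Q: UDL 21.9: wL³/(24EI) = 1215/EI
  at P: point load 36.5 at a = 8.8: Pab(L + b)/(6LEI) = 141.3/EI
  at Q: point load 36.5 at a = 8.8: Pab(L + a)/(6LEI) = 212/EI
  θ_P0 = 1356/EI,  θ_Q0 = 1427/EI
Flexibility coefficients: a unit moment at one end gives L/(3EI) there and L/(6EI) at the far end, so f₁₁ = f₂₂ = 3.667/EI and f₁₂ = f₂₁ = 1.833/EI.
Compatibility — zero rotation at each built-in end:
  3.667 M_P + 1.833 M_Q = 1356
  1.833 M_P + 3.667 M_Q = 1427
Solving the pair gives M_P = 233.7 kN·m and M_Q = 272.2 kN·m (hogging).

M_Q = 272.2 kN·m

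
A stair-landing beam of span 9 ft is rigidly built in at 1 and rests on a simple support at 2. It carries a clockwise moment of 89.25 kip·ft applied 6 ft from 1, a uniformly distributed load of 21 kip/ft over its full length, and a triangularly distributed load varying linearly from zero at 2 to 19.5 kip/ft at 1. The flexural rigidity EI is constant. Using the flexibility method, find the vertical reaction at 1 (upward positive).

R_1 = 175.1 kip

Release the roller at 2. Primary structure: cantilever fixed at 1.
Free-end deflection of the primary structure under the applied loading (downward +):
  clockwise couple 89.25 at a = 6: M₀a(2L − a)/(2EI) = 3213/EI
  UDL 21: wL⁴/(8EI) = 17223/EI
  triangular load, peak 19.5 at the fixed end: w₀L⁴/(30EI) = 4265/EI
  δ_0 = 24700/EI
Flexibility coefficient — unit upward force at 2: δ_{22} = L³/(3EI) = 243/EI.
Compatibility at 2: δ_0 − R_2·δ_{22} = 0, so R_2 = 24700/243 = 101.6 kip.
Vertical equilibrium: R_1 = ΣP − R_2 = 276.8 − 101.6 = 175.1 kip.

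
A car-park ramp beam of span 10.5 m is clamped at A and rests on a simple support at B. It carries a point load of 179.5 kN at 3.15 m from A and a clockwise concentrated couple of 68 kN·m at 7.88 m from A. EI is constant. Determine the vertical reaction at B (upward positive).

R_B = 30.92 kN

Remove the prop at B; the released (primary) structure is a cantilever built in at A.
Free-end deflection of the primary structure under the applied loading (downward +):
  point load 179.5 at a = 3.15: Pa²(3L − a)/(6EI) = 8416/EI
  clockwise couple 68 at a = 7.88: M₀a(2L − a)/(2EI) = 3515/EI
  δ_0 = 11931/EI
Flexibility coefficient — unit upward force at B: δ_{BB} = L³/(3EI) = 385.9/EI.
The prop prevents deflection at B: R_B = δ_0/δ_{BB} = 11931/385.9 = 30.92 kN.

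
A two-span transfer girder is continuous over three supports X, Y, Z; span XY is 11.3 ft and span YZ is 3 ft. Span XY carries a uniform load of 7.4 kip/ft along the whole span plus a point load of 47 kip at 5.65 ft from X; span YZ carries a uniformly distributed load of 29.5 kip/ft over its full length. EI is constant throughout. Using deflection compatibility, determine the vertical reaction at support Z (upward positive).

R_Z = -15.41 kip

Release continuity at Y by inserting a hinge; the redundant is the internal moment M_Y. The primary structure is two simply-supported spans XY and YZ.
Rotations at Y on the released spans (each span's end-slope, ×1/EI):
  span XY: UDL 7.4: wL³/(24EI) = 444.9/EI
  span XY: point load 47 at a = 5.65: Pab(L + a)/(6LEI) = 375.1/EI
  span YZ: UDL 29.5: wL³/(24EI) = 33.19/EI
  relative rotation θ_0 = (820 + 33.19)/EI = 853.2/EI
A unit hogging moment at Y produces rotation L₁/(3EI) + L₂/(3EI) = 4.767/EI.
Slope continuity at Y: θ_0 = M_Y·4.767/EI, so M_Y = 853.2/4.767 = 179 kip·ft (hogging).
Span YZ, ΣM about Z: R_Y^{YZ}·3 = 132.8 + 179, so R_Y^{YZ} = 103.9 kip and R_Z = 88.5 − 103.9 = -15.41 kip.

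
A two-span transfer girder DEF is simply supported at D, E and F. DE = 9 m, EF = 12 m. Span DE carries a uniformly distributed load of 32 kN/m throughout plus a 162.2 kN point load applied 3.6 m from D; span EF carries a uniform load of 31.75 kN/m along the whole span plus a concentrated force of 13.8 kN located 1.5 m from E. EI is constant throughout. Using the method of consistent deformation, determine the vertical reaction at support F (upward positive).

R_F = 143.9 kN

Take M_E as the redundant. Released structure: two simple spans DE and EF with a hinge at E.
End slopes at the hinge E, treating each span as simply supported:
  span DE: UDL 32: wL³/(24EI) = 972/EI
  span DE: point load 162.2 at a = 3.6: Pab(L + a)/(6LEI) = 735.7/EI
  span EF: UDL 31.75: wL³/(24EI) = 2286/EI
  span EF: point load 13.8 at a = 1.5: Pab(L + b)/(6LEI) = 67.92/EI
  relative rotation θ_0 = (1708 + 2354)/EI = 4062/EI
A unit hogging moment at E produces rotation L₁/(3EI) + L₂/(3EI) = 7/EI.
Compatibility: M_E·(L₁+L₂)/(3EI) = θ_0, giving M_E = 580.2 kN·m (hogging).
Span EF, ΣM about F: R_E^{EF}·12 = 2431 + 580.2, so R_E^{EF} = 250.9 kN and R_F = 394.8 − 250.9 = 143.9 kN.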